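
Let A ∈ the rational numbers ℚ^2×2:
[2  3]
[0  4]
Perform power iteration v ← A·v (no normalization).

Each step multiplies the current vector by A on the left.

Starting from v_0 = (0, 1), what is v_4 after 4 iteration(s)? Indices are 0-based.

v_0 = (0, 1).
v_1 = A·v_0 = (3, 4).
v_2 = A·v_1 = (18, 16).
v_3 = A·v_2 = (84, 64).
v_4 = A·v_3 = (360, 256).

v_4 = (360, 256)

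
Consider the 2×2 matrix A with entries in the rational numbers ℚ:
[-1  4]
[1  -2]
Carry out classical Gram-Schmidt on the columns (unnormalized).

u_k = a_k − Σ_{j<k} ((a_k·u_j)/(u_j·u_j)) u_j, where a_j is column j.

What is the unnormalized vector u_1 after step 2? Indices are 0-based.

u_1 = (1, 1)

Step 1: u_0 = a_0 = (-1, 1).
Step 2: u_1 = a_1 − (-3)·u_0 = (1, 1).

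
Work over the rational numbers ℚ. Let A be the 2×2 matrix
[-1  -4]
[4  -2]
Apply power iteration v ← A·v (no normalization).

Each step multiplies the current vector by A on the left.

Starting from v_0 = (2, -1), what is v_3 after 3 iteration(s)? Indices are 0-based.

v_3 = (90, -144)

v_0 = (2, -1).
v_1 = A·v_0 = (2, 10).
v_2 = A·v_1 = (-42, -12).
v_3 = A·v_2 = (90, -144).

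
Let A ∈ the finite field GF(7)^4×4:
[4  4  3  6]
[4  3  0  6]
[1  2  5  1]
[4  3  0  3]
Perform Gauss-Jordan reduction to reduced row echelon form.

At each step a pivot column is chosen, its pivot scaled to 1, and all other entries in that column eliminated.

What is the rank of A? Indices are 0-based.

step 1: normalize row 0 (÷4) = (1, 1, 6, 5)
  row 1: subtract 4×row0 = (0, 6, 4, 0)
  row 2: subtract 1×row0 = (0, 1, 6, 3)
  row 3: subtract 4×row0 = (0, 6, 4, 4)
step 2: normalize row 1 (÷6) = (0, 1, 3, 0)
  row 0: subtract 1×row1 = (1, 0, 3, 5)
  row 2: subtract 1×row1 = (0, 0, 3, 3)
  row 3: subtract 6×row1 = (0, 0, 0, 4)
step 3: normalize row 2 (÷3) = (0, 0, 1, 1)
  row 0: subtract 3×row2 = (1, 0, 0, 2)
  row 1: subtract 3×row2 = (0, 1, 0, 4)
step 4: normalize row 3 (÷4) = (0, 0, 0, 1)
  row 0: subtract 2×row3 = (1, 0, 0, 0)
  row 1: subtract 4×row3 = (0, 1, 0, 0)
  row 2: subtract 1×row3 = (0, 0, 1, 0)

rank = 4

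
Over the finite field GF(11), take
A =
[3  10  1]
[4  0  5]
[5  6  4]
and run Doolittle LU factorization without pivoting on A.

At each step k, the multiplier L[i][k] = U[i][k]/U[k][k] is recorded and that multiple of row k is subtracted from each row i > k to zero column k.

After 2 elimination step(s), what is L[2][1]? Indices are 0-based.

Step 1: pivot at (0,0) is 3.
  row1 ← row1 − (5)·row0  ⇒  L[1][0]=5, U row1=(0, 5, 0)
  row2 ← row2 − (9)·row0  ⇒  L[2][0]=9, U row2=(0, 4, 6)
Step 2: pivot at (1,1) is 5.
  row2 ← row2 − (3)·row1  ⇒  L[2][1]=3, U row2=(0, 0, 6)

L[2][1] = 3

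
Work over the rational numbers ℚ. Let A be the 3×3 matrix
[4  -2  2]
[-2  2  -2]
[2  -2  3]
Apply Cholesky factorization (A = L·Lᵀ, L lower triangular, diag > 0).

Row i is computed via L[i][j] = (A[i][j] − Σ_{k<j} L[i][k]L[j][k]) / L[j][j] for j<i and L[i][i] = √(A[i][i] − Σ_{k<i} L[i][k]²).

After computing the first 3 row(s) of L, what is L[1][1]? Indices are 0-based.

L[1][1] = 1

Step 1: L[0][0] = √(4) = 2.
  L[1][0] = (-2) / L[0][0] = -1.
Step 2: L[1][1] = √(1) = 1.
  L[2][0] = (2) / L[0][0] = 1.
  L[2][1] = (-1) / L[1][1] = -1.
Step 3: L[2][2] = √(1) = 1.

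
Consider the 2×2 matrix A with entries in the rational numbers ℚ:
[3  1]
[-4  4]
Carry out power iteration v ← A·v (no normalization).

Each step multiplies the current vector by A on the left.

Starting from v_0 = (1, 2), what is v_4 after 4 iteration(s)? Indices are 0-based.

v_0 = (1, 2).
v_1 = A·v_0 = (5, 4).
v_2 = A·v_1 = (19, -4).
v_3 = A·v_2 = (53, -92).
v_4 = A·v_3 = (67, -580).

v_4 = (67, -580)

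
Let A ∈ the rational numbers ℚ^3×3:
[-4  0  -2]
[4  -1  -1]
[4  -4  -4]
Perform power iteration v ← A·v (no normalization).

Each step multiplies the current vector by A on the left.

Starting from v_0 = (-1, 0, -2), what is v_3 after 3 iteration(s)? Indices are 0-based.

v_3 = (112, -214, -376)

v_0 = (-1, 0, -2).
v_1 = A·v_0 = (8, -2, 4).
v_2 = A·v_1 = (-40, 30, 24).
v_3 = A·v_2 = (112, -214, -376).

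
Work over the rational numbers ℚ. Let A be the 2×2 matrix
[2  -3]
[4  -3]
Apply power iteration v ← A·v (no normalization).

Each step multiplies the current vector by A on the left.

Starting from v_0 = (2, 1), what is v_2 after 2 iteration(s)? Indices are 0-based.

v_2 = (-13, -11)

v_0 = (2, 1).
v_1 = A·v_0 = (1, 5).
v_2 = A·v_1 = (-13, -11).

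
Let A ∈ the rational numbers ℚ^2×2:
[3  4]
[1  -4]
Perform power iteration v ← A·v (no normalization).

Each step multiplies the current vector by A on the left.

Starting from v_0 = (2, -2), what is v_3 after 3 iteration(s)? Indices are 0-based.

v_0 = (2, -2).
v_1 = A·v_0 = (-2, 10).
v_2 = A·v_1 = (34, -42).
v_3 = A·v_2 = (-66, 202).

v_3 = (-66, 202)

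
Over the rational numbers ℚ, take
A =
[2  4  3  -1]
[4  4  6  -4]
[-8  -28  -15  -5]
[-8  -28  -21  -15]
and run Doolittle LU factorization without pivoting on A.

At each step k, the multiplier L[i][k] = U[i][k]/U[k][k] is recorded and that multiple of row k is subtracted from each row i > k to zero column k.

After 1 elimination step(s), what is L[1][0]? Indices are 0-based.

L[1][0] = 2

[col 0] pivot 2
  R1 -= 2*R0 → (0, -4, 0, -2)  (L[1][0] := 2)
  R2 -= -4*R0 → (0, -12, -3, -9)  (L[2][0] := -4)
  R3 -= -4*R0 → (0, -12, -9, -19)  (L[3][0] := -4)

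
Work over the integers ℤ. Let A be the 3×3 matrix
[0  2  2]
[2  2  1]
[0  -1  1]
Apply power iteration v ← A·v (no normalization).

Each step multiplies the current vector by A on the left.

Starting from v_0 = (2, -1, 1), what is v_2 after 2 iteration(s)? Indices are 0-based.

v_0 = (2, -1, 1).
v_1 = A·v_0 = (0, 3, 2).
v_2 = A·v_1 = (10, 8, -1).

v_2 = (10, 8, -1)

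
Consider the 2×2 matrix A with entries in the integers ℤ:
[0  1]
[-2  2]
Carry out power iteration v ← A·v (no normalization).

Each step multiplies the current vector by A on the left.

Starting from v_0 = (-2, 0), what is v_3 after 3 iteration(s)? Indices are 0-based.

v_3 = (8, 8)

v_0 = (-2, 0).
v_1 = A·v_0 = (0, 4).
v_2 = A·v_1 = (4, 8).
v_3 = A·v_2 = (8, 8).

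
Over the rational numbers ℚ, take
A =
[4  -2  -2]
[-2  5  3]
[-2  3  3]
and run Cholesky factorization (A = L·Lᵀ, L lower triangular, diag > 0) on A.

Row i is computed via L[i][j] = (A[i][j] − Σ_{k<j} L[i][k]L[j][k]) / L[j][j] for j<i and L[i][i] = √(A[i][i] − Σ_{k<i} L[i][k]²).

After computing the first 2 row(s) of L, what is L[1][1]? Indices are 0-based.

L[1][1] = 2

Step 1: L[0][0] = √(4) = 2.
  L[1][0] = (-2) / L[0][0] = -1.
Step 2: L[1][1] = √(4) = 2.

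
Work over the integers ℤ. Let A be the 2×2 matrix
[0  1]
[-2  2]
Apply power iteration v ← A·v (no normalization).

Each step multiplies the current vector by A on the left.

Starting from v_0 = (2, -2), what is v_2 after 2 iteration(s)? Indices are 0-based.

v_0 = (2, -2).
v_1 = A·v_0 = (-2, -8).
v_2 = A·v_1 = (-8, -12).

v_2 = (-8, -12)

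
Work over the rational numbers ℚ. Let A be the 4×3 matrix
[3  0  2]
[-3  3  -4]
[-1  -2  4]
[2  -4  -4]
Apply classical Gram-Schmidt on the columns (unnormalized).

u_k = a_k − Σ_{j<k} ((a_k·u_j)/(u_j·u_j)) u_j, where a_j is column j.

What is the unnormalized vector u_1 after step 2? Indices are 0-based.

Step 1: u_0 = a_0 = (3, -3, -1, 2).
Step 2: u_1 = a_1 − (-15/23)·u_0 = (45/23, 24/23, -61/23, -62/23).

u_1 = (45/23, 24/23, -61/23, -62/23)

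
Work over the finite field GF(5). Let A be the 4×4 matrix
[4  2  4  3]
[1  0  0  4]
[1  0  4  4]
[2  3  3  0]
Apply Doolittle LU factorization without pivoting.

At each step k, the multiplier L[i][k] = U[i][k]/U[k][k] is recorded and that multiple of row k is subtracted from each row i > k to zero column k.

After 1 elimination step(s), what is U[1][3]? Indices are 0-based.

k=0: U[0][0]=4
  eliminate (1,0): mult=4, new row 1: (0, 2, 4, 2); set L[1][0]=4
  eliminate (2,0): mult=4, new row 2: (0, 2, 3, 2); set L[2][0]=4
  eliminate (3,0): mult=3, new row 3: (0, 2, 1, 1); set L[3][0]=3

U[1][3] = 2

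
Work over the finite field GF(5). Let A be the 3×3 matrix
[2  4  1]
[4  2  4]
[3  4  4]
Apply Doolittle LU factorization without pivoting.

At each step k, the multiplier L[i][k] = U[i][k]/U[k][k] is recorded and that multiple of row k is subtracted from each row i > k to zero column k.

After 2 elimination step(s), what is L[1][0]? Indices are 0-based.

L[1][0] = 2

Step 1: pivot at (0,0) is 2.
  row1 ← row1 − (2)·row0  ⇒  L[1][0]=2, U row1=(0, 4, 2)
  row2 ← row2 − (4)·row0  ⇒  L[2][0]=4, U row2=(0, 3, 0)
Step 2: pivot at (1,1) is 4.
  row2 ← row2 − (2)·row1  ⇒  L[2][1]=2, U row2=(0, 0, 1)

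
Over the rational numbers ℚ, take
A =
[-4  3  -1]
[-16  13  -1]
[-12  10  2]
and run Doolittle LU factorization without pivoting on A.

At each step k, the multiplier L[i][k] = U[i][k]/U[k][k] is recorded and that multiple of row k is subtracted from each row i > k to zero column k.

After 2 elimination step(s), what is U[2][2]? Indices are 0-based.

Step 1: pivot at (0,0) is -4.
  row1 ← row1 − (4)·row0  ⇒  L[1][0]=4, U row1=(0, 1, 3)
  row2 ← row2 − (3)·row0  ⇒  L[2][0]=3, U row2=(0, 1, 5)
Step 2: pivot at (1,1) is 1.
  row2 ← row2 − (1)·row1  ⇒  L[2][1]=1, U row2=(0, 0, 2)

U[2][2] = 2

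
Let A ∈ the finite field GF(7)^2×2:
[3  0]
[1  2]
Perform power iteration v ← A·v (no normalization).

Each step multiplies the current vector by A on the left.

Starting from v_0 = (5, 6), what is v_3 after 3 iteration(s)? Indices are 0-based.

v_3 = (2, 3)

v_0 = (5, 6).
v_1 = A·v_0 = (1, 3).
v_2 = A·v_1 = (3, 0).
v_3 = A·v_2 = (2, 3).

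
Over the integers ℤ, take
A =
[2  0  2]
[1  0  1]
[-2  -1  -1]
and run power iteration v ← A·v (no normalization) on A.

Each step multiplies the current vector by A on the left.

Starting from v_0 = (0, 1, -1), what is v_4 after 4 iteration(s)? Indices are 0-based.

v_0 = (0, 1, -1).
v_1 = A·v_0 = (-2, -1, 0).
v_2 = A·v_1 = (-4, -2, 5).
v_3 = A·v_2 = (2, 1, 5).
v_4 = A·v_3 = (14, 7, -10).

v_4 = (14, 7, -10)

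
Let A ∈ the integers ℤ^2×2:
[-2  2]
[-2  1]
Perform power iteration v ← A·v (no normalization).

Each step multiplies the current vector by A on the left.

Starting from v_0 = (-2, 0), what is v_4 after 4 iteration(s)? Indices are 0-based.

v_4 = (8, 12)

v_0 = (-2, 0).
v_1 = A·v_0 = (4, 4).
v_2 = A·v_1 = (0, -4).
v_3 = A·v_2 = (-8, -4).
v_4 = A·v_3 = (8, 12).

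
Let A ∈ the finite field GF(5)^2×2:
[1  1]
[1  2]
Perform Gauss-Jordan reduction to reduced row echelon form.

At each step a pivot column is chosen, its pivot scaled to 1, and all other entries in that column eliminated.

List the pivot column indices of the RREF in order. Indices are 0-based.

pivot columns: 0, 1

pivot(0,0)=1: scale R0 → (1, 1)
  clear (1,0): R1 −= (1)R0 → (0, 1)
pivot(1,1)=1: scale R1 → (0, 1)
  clear (0,1): R0 −= (1)R1 → (1, 0)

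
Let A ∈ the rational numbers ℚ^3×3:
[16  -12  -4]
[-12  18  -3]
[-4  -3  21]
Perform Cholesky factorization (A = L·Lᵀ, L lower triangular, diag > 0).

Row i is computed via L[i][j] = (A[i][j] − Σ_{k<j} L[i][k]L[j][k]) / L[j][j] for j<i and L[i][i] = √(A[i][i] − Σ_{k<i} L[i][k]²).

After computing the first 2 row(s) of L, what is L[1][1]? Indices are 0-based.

Step 1: L[0][0] = √(16) = 4.
  L[1][0] = (-12) / L[0][0] = -3.
Step 2: L[1][1] = √(9) = 3.

L[1][1] = 3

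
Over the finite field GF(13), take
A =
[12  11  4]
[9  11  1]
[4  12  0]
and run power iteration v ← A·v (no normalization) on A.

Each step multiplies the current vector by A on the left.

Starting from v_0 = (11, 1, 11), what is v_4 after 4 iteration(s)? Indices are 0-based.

v_0 = (11, 1, 11).
v_1 = A·v_0 = (5, 4, 4).
v_2 = A·v_1 = (3, 2, 3).
v_3 = A·v_2 = (5, 0, 10).
v_4 = A·v_3 = (9, 3, 7).

v_4 = (9, 3, 7)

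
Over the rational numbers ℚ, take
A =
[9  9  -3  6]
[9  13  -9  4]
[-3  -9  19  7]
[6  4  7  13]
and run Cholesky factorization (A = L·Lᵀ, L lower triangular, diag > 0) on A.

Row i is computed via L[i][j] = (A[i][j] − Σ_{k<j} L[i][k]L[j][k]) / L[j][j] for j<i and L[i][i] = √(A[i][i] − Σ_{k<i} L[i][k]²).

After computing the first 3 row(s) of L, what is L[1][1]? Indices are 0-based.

Step 1: L[0][0] = √(9) = 3.
  L[1][0] = (9) / L[0][0] = 3.
Step 2: L[1][1] = √(4) = 2.
  L[2][0] = (-3) / L[0][0] = -1.
  L[2][1] = (-6) / L[1][1] = -3.
Step 3: L[2][2] = √(9) = 3.

L[1][1] = 2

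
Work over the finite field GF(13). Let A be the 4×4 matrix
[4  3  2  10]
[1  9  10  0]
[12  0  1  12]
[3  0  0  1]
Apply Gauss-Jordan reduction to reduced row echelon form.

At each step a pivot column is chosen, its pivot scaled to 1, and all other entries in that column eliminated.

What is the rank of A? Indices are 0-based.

[1] R0 /= 4  ⇒  (1, 4, 7, 9)
     R1 -= 1·R0  ⇒  (0, 5, 3, 4)
     R2 -= 12·R0  ⇒  (0, 4, 8, 8)
     R3 -= 3·R0  ⇒  (0, 1, 5, 0)
[2] R1 /= 5  ⇒  (0, 1, 11, 6)
     R0 -= 4·R1  ⇒  (1, 0, 2, 11)
     R2 -= 4·R1  ⇒  (0, 0, 3, 10)
     R3 -= 1·R1  ⇒  (0, 0, 7, 7)
[3] R2 /= 3  ⇒  (0, 0, 1, 12)
     R0 -= 2·R2  ⇒  (1, 0, 0, 0)
     R1 -= 11·R2  ⇒  (0, 1, 0, 4)
     R3 -= 7·R2  ⇒  (0, 0, 0, 1)
[4] R3 /= 1  ⇒  (0, 0, 0, 1)
     R1 -= 4·R3  ⇒  (0, 1, 0, 0)
     R2 -= 12·R3  ⇒  (0, 0, 1, 0)

rank = 4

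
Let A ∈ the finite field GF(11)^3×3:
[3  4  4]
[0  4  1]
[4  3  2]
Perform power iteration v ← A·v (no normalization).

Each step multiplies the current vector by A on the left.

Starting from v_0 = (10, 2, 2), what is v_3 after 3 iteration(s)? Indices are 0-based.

v_3 = (0, 3, 1)

v_0 = (10, 2, 2).
v_1 = A·v_0 = (2, 10, 6).
v_2 = A·v_1 = (4, 2, 6).
v_3 = A·v_2 = (0, 3, 1).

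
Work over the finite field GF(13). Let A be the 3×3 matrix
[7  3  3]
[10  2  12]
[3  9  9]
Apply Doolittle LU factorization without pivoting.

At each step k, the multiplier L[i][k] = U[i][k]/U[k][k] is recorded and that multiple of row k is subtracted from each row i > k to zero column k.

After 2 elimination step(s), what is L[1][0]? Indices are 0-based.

[col 0] pivot 7
  R1 -= 7*R0 → (0, 7, 4)  (L[1][0] := 7)
  R2 -= 6*R0 → (0, 4, 4)  (L[2][0] := 6)
[col 1] pivot 7
  R2 -= 8*R1 → (0, 0, 11)  (L[2][1] := 8)

L[1][0] = 7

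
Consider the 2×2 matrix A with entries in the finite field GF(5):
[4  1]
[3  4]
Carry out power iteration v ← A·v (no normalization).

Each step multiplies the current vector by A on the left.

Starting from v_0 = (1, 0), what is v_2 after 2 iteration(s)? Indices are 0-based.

v_0 = (1, 0).
v_1 = A·v_0 = (4, 3).
v_2 = A·v_1 = (4, 4).

v_2 = (4, 4)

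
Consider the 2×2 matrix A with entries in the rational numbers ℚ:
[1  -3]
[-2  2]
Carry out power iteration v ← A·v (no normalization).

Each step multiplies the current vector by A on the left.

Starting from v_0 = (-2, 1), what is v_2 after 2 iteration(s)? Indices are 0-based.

v_2 = (-23, 22)

v_0 = (-2, 1).
v_1 = A·v_0 = (-5, 6).
v_2 = A·v_1 = (-23, 22).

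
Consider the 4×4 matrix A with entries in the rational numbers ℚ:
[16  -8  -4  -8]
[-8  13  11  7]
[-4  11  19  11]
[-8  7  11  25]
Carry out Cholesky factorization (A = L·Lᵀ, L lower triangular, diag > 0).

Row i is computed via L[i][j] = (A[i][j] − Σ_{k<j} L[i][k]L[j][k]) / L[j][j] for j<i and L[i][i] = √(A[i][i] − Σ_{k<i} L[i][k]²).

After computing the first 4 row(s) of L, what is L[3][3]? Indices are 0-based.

L[3][3] = 4

Step 1: L[0][0] = √(16) = 4.
  L[1][0] = (-8) / L[0][0] = -2.
Step 2: L[1][1] = √(9) = 3.
  L[2][0] = (-4) / L[0][0] = -1.
  L[2][1] = (9) / L[1][1] = 3.
Step 3: L[2][2] = √(9) = 3.
  L[3][0] = (-8) / L[0][0] = -2.
  L[3][1] = (3) / L[1][1] = 1.
  L[3][2] = (6) / L[2][2] = 2.
Step 4: L[3][3] = √(16) = 4.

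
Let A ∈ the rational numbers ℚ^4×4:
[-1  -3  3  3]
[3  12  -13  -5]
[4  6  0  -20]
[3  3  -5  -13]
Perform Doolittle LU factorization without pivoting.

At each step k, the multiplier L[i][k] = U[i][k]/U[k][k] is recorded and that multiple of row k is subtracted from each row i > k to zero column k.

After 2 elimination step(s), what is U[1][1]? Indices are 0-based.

U[1][1] = 3

k=0: U[0][0]=-1
  eliminate (1,0): mult=-3, new row 1: (0, 3, -4, 4); set L[1][0]=-3
  eliminate (2,0): mult=-4, new row 2: (0, -6, 12, -8); set L[2][0]=-4
  eliminate (3,0): mult=-3, new row 3: (0, -6, 4, -4); set L[3][0]=-3
k=1: U[1][1]=3
  eliminate (2,1): mult=-2, new row 2: (0, 0, 4, 0); set L[2][1]=-2
  eliminate (3,1): mult=-2, new row 3: (0, 0, -4, 4); set L[3][1]=-2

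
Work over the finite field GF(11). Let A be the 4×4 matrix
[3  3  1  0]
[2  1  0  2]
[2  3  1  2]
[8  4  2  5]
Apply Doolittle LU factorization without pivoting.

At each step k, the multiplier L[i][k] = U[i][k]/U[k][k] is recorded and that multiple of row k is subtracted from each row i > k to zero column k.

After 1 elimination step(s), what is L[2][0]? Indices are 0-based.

L[2][0] = 8

k=0: U[0][0]=3
  eliminate (1,0): mult=8, new row 1: (0, 10, 3, 2); set L[1][0]=8
  eliminate (2,0): mult=8, new row 2: (0, 1, 4, 2); set L[2][0]=8
  eliminate (3,0): mult=10, new row 3: (0, 7, 3, 5); set L[3][0]=10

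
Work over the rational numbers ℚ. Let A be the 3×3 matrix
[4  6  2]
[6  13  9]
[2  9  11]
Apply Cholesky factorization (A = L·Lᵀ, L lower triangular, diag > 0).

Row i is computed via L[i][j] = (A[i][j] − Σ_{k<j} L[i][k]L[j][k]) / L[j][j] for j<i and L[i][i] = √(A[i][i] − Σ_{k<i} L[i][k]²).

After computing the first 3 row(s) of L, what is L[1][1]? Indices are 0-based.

Step 1: L[0][0] = √(4) = 2.
  L[1][0] = (6) / L[0][0] = 3.
Step 2: L[1][1] = √(4) = 2.
  L[2][0] = (2) / L[0][0] = 1.
  L[2][1] = (6) / L[1][1] = 3.
Step 3: L[2][2] = √(1) = 1.

L[1][1] = 2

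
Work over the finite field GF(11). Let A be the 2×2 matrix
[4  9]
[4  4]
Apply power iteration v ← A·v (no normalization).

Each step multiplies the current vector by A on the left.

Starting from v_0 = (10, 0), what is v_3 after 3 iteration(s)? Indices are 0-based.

v_0 = (10, 0).
v_1 = A·v_0 = (7, 7).
v_2 = A·v_1 = (3, 1).
v_3 = A·v_2 = (10, 5).

v_3 = (10, 5)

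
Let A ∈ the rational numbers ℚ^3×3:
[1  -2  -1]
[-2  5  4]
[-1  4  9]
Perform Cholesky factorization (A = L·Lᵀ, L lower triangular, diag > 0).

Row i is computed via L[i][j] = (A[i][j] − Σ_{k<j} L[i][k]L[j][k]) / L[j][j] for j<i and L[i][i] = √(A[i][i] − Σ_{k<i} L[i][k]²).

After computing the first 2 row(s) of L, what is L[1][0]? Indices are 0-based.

L[1][0] = -2

Step 1: L[0][0] = √(1) = 1.
  L[1][0] = (-2) / L[0][0] = -2.
Step 2: L[1][1] = √(1) = 1.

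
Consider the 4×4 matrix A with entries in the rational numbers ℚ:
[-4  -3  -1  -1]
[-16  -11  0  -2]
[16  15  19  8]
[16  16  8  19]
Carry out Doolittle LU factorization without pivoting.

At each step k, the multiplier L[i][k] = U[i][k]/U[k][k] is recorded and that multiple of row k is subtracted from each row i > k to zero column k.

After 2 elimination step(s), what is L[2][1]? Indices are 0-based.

L[2][1] = 3

[col 0] pivot -4
  R1 -= 4*R0 → (0, 1, 4, 2)  (L[1][0] := 4)
  R2 -= -4*R0 → (0, 3, 15, 4)  (L[2][0] := -4)
  R3 -= -4*R0 → (0, 4, 4, 15)  (L[3][0] := -4)
[col 1] pivot 1
  R2 -= 3*R1 → (0, 0, 3, -2)  (L[2][1] := 3)
  R3 -= 4*R1 → (0, 0, -12, 7)  (L[3][1] := 4)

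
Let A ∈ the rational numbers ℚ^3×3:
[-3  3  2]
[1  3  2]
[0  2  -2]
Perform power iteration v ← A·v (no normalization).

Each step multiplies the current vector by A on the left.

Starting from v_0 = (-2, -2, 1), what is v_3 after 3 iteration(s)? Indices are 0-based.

v_3 = (24, -120, -56)

v_0 = (-2, -2, 1).
v_1 = A·v_0 = (2, -6, -6).
v_2 = A·v_1 = (-36, -28, 0).
v_3 = A·v_2 = (24, -120, -56).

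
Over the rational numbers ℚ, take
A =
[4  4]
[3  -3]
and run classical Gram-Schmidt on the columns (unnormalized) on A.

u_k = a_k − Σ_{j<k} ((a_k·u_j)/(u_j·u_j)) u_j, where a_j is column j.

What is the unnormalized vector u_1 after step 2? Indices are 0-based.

Step 1: u_0 = a_0 = (4, 3).
Step 2: u_1 = a_1 − (7/25)·u_0 = (72/25, -96/25).

u_1 = (72/25, -96/25)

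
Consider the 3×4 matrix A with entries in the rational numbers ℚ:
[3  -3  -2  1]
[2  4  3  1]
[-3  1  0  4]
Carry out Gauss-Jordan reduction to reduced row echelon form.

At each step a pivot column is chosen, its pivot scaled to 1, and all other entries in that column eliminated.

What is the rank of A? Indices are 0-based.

rank = 3

step 1: normalize row 0 (÷3) = (1, -1, -2/3, 1/3)
  row 1: subtract 2×row0 = (0, 6, 13/3, 1/3)
  row 2: subtract -3×row0 = (0, -2, -2, 5)
step 2: normalize row 1 (÷6) = (0, 1, 13/18, 1/18)
  row 0: subtract -1×row1 = (1, 0, 1/18, 7/18)
  row 2: subtract -2×row1 = (0, 0, -5/9, 46/9)
step 3: normalize row 2 (÷-5/9) = (0, 0, 1, -46/5)
  row 0: subtract 1/18×row2 = (1, 0, 0, 9/10)
  row 1: subtract 13/18×row2 = (0, 1, 0, 67/10)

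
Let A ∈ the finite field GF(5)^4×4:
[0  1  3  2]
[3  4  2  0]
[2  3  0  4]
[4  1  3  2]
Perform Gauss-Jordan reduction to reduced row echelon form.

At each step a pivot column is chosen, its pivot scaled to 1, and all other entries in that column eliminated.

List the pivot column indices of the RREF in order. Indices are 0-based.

pivot columns: 0, 1, 2, 3

[1] R0 <-> R1
[1] R0 /= 3  ⇒  (1, 3, 4, 0)
     R2 -= 2·R0  ⇒  (0, 2, 2, 4)
     R3 -= 4·R0  ⇒  (0, 4, 2, 2)
[2] R1 /= 1  ⇒  (0, 1, 3, 2)
     R0 -= 3·R1  ⇒  (1, 0, 0, 4)
     R2 -= 2·R1  ⇒  (0, 0, 1, 0)
     R3 -= 4·R1  ⇒  (0, 0, 0, 4)
[3] R2 /= 1  ⇒  (0, 0, 1, 0)
     R1 -= 3·R2  ⇒  (0, 1, 0, 2)
[4] R3 /= 4  ⇒  (0, 0, 0, 1)
     R0 -= 4·R3  ⇒  (1, 0, 0, 0)
     R1 -= 2·R3  ⇒  (0, 1, 0, 0)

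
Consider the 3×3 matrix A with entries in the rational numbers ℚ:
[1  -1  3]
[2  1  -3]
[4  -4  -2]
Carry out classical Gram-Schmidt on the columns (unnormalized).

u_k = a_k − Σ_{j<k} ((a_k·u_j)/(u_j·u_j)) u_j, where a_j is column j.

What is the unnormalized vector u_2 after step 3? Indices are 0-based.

Step 1: u_0 = a_0 = (1, 2, 4).
Step 2: u_1 = a_1 − (-5/7)·u_0 = (-2/7, 17/7, -8/7).
Step 3: u_2 = a_2 − (-11/21)·u_0 − (-41/51)·u_1 = (56/17, 0, -14/17).

u_2 = (56/17, 0, -14/17)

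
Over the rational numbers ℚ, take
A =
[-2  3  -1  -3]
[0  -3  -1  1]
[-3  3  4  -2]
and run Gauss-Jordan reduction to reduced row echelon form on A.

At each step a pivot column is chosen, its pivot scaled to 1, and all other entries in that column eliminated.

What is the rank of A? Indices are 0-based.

pivot(0,0)=-2: scale R0 → (1, -3/2, 1/2, 3/2)
  clear (2,0): R2 −= (-3)R0 → (0, -3/2, 11/2, 5/2)
pivot(1,1)=-3: scale R1 → (0, 1, 1/3, -1/3)
  clear (0,1): R0 −= (-3/2)R1 → (1, 0, 1, 1)
  clear (2,1): R2 −= (-3/2)R1 → (0, 0, 6, 2)
pivot(2,2)=6: scale R2 → (0, 0, 1, 1/3)
  clear (0,2): R0 −= (1)R2 → (1, 0, 0, 2/3)
  clear (1,2): R1 −= (1/3)R2 → (0, 1, 0, -4/9)

rank = 3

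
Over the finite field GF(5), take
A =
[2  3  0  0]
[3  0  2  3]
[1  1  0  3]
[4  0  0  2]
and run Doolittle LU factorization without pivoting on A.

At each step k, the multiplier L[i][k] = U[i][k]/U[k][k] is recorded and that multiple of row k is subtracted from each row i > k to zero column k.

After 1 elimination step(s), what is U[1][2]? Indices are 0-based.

[col 0] pivot 2
  R1 -= 4*R0 → (0, 3, 2, 3)  (L[1][0] := 4)
  R2 -= 3*R0 → (0, 2, 0, 3)  (L[2][0] := 3)
  R3 -= 2*R0 → (0, 4, 0, 2)  (L[3][0] := 2)

U[1][2] = 2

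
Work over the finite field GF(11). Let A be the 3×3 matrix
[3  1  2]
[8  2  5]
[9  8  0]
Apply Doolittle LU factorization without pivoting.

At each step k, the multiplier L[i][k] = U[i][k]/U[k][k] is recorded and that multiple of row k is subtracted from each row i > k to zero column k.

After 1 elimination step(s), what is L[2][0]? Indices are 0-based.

[col 0] pivot 3
  R1 -= 10*R0 → (0, 3, 7)  (L[1][0] := 10)
  R2 -= 3*R0 → (0, 5, 5)  (L[2][0] := 3)

L[2][0] = 3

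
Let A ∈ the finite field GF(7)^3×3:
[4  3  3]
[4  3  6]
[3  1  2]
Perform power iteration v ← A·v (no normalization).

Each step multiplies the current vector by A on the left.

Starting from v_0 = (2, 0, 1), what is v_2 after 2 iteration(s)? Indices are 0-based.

v_0 = (2, 0, 1).
v_1 = A·v_0 = (4, 0, 1).
v_2 = A·v_1 = (5, 1, 0).

v_2 = (5, 1, 0)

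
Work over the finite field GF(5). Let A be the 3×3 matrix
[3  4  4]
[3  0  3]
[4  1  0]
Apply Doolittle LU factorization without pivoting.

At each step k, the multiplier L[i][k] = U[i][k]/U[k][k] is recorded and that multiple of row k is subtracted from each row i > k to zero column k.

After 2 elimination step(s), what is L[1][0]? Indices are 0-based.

Step 1: pivot at (0,0) is 3.
  row1 ← row1 − (1)·row0  ⇒  L[1][0]=1, U row1=(0, 1, 4)
  row2 ← row2 − (3)·row0  ⇒  L[2][0]=3, U row2=(0, 4, 3)
Step 2: pivot at (1,1) is 1.
  row2 ← row2 − (4)·row1  ⇒  L[2][1]=4, U row2=(0, 0, 2)

L[1][0] = 1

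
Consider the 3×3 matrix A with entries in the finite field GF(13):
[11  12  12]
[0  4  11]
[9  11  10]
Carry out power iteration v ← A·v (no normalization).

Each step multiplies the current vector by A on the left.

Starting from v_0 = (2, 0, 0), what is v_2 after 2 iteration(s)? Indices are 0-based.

v_0 = (2, 0, 0).
v_1 = A·v_0 = (9, 0, 5).
v_2 = A·v_1 = (3, 3, 1).

v_2 = (3, 3, 1)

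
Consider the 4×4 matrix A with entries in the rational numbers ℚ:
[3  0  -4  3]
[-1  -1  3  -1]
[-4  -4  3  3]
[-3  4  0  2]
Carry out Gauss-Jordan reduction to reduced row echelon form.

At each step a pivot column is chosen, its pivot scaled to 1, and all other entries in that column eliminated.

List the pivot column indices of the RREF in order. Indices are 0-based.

pivot(0,0)=3: scale R0 → (1, 0, -4/3, 1)
  clear (1,0): R1 −= (-1)R0 → (0, -1, 5/3, 0)
  clear (2,0): R2 −= (-4)R0 → (0, -4, -7/3, 7)
  clear (3,0): R3 −= (-3)R0 → (0, 4, -4, 5)
pivot(1,1)=-1: scale R1 → (0, 1, -5/3, 0)
  clear (2,1): R2 −= (-4)R1 → (0, 0, -9, 7)
  clear (3,1): R3 −= (4)R1 → (0, 0, 8/3, 5)
pivot(2,2)=-9: scale R2 → (0, 0, 1, -7/9)
  clear (0,2): R0 −= (-4/3)R2 → (1, 0, 0, -1/27)
  clear (1,2): R1 −= (-5/3)R2 → (0, 1, 0, -35/27)
  clear (3,2): R3 −= (8/3)R2 → (0, 0, 0, 191/27)
pivot(3,3)=191/27: scale R3 → (0, 0, 0, 1)
  clear (0,3): R0 −= (-1/27)R3 → (1, 0, 0, 0)
  clear (1,3): R1 −= (-35/27)R3 → (0, 1, 0, 0)
  clear (2,3): R2 −= (-7/9)R3 → (0, 0, 1, 0)

pivot columns: 0, 1, 2, 3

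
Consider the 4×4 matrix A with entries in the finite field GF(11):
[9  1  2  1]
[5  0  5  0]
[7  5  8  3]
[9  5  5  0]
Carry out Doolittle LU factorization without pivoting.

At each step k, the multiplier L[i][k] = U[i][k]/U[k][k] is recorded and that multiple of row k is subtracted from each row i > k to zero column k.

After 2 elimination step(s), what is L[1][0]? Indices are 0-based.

Step 1: pivot at (0,0) is 9.
  row1 ← row1 − (3)·row0  ⇒  L[1][0]=3, U row1=(0, 8, 10, 8)
  row2 ← row2 − (2)·row0  ⇒  L[2][0]=2, U row2=(0, 3, 4, 1)
  row3 ← row3 − (1)·row0  ⇒  L[3][0]=1, U row3=(0, 4, 3, 10)
Step 2: pivot at (1,1) is 8.
  row2 ← row2 − (10)·row1  ⇒  L[2][1]=10, U row2=(0, 0, 3, 9)
  row3 ← row3 − (6)·row1  ⇒  L[3][1]=6, U row3=(0, 0, 9, 6)

L[1][0] = 3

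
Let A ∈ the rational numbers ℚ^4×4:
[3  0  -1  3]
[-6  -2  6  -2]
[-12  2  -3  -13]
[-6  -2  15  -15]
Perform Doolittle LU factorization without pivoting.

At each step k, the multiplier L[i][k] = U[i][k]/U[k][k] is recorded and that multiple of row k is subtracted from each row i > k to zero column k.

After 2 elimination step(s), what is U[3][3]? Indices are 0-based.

[col 0] pivot 3
  R1 -= -2*R0 → (0, -2, 4, 4)  (L[1][0] := -2)
  R2 -= -4*R0 → (0, 2, -7, -1)  (L[2][0] := -4)
  R3 -= -2*R0 → (0, -2, 13, -9)  (L[3][0] := -2)
[col 1] pivot -2
  R2 -= -1*R1 → (0, 0, -3, 3)  (L[2][1] := -1)
  R3 -= 1*R1 → (0, 0, 9, -13)  (L[3][1] := 1)

U[3][3] = -13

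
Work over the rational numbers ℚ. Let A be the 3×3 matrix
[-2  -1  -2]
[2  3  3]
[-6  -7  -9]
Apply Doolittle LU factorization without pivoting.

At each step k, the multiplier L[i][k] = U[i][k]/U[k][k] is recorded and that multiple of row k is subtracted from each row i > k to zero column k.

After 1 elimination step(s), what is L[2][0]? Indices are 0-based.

L[2][0] = 3

k=0: U[0][0]=-2
  eliminate (1,0): mult=-1, new row 1: (0, 2, 1); set L[1][0]=-1
  eliminate (2,0): mult=3, new row 2: (0, -4, -3); set L[2][0]=3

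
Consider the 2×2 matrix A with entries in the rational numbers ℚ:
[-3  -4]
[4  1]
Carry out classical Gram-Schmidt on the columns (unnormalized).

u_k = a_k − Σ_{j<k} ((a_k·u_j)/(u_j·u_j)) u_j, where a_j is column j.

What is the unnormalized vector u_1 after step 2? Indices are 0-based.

Step 1: u_0 = a_0 = (-3, 4).
Step 2: u_1 = a_1 − (16/25)·u_0 = (-52/25, -39/25).

u_1 = (-52/25, -39/25)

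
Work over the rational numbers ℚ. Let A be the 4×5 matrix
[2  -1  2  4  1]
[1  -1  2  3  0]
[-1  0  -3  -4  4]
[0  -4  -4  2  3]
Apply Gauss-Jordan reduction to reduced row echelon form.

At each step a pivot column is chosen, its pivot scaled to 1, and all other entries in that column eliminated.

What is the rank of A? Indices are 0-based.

[1] R0 /= 2  ⇒  (1, -1/2, 1, 2, 1/2)
     R1 -= 1·R0  ⇒  (0, -1/2, 1, 1, -1/2)
     R2 -= -1·R0  ⇒  (0, -1/2, -2, -2, 9/2)
[2] R1 /= -1/2  ⇒  (0, 1, -2, -2, 1)
     R0 -= -1/2·R1  ⇒  (1, 0, 0, 1, 1)
     R2 -= -1/2·R1  ⇒  (0, 0, -3, -3, 5)
     R3 -= -4·R1  ⇒  (0, 0, -12, -6, 7)
[3] R2 /= -3  ⇒  (0, 0, 1, 1, -5/3)
     R1 -= -2·R2  ⇒  (0, 1, 0, 0, -7/3)
     R3 -= -12·R2  ⇒  (0, 0, 0, 6, -13)
[4] R3 /= 6  ⇒  (0, 0, 0, 1, -13/6)
     R0 -= 1·R3  ⇒  (1, 0, 0, 0, 19/6)
     R2 -= 1·R3  ⇒  (0, 0, 1, 0, 1/2)

rank = 4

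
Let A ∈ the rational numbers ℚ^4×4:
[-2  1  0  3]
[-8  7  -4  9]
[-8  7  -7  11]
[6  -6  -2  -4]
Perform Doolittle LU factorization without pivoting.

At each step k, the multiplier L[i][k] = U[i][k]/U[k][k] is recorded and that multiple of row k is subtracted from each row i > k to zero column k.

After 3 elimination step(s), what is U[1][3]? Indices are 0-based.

U[1][3] = -3

Step 1: pivot at (0,0) is -2.
  row1 ← row1 − (4)·row0  ⇒  L[1][0]=4, U row1=(0, 3, -4, -3)
  row2 ← row2 − (4)·row0  ⇒  L[2][0]=4, U row2=(0, 3, -7, -1)
  row3 ← row3 − (-3)·row0  ⇒  L[3][0]=-3, U row3=(0, -3, -2, 5)
Step 2: pivot at (1,1) is 3.
  row2 ← row2 − (1)·row1  ⇒  L[2][1]=1, U row2=(0, 0, -3, 2)
  row3 ← row3 − (-1)·row1  ⇒  L[3][1]=-1, U row3=(0, 0, -6, 2)
Step 3: pivot at (2,2) is -3.
  row3 ← row3 − (2)·row2  ⇒  L[3][2]=2, U row3=(0, 0, 0, -2)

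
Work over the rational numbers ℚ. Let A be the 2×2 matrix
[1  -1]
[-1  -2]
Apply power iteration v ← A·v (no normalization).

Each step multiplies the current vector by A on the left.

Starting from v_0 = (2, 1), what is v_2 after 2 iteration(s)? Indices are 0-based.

v_0 = (2, 1).
v_1 = A·v_0 = (1, -4).
v_2 = A·v_1 = (5, 7).

v_2 = (5, 7)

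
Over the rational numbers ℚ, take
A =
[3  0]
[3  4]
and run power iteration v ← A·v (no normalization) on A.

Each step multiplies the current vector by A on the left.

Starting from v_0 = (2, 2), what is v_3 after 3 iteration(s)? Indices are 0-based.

v_0 = (2, 2).
v_1 = A·v_0 = (6, 14).
v_2 = A·v_1 = (18, 74).
v_3 = A·v_2 = (54, 350).

v_3 = (54, 350)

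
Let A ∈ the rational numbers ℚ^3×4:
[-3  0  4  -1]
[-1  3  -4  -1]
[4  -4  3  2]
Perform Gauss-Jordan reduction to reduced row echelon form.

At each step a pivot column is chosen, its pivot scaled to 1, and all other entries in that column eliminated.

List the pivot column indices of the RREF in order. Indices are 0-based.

step 1: normalize row 0 (÷-3) = (1, 0, -4/3, 1/3)
  row 1: subtract -1×row0 = (0, 3, -16/3, -2/3)
  row 2: subtract 4×row0 = (0, -4, 25/3, 2/3)
step 2: normalize row 1 (÷3) = (0, 1, -16/9, -2/9)
  row 2: subtract -4×row1 = (0, 0, 11/9, -2/9)
step 3: normalize row 2 (÷11/9) = (0, 0, 1, -2/11)
  row 0: subtract -4/3×row2 = (1, 0, 0, 1/11)
  row 1: subtract -16/9×row2 = (0, 1, 0, -6/11)

pivot columns: 0, 1, 2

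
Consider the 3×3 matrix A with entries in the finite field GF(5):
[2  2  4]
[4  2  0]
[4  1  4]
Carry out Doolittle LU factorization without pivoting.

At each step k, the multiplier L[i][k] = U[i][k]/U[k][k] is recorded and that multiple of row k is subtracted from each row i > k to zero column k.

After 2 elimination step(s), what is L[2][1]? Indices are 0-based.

L[2][1] = 4

Step 1: pivot at (0,0) is 2.
  row1 ← row1 − (2)·row0  ⇒  L[1][0]=2, U row1=(0, 3, 2)
  row2 ← row2 − (2)·row0  ⇒  L[2][0]=2, U row2=(0, 2, 1)
Step 2: pivot at (1,1) is 3.
  row2 ← row2 − (4)·row1  ⇒  L[2][1]=4, U row2=(0, 0, 3)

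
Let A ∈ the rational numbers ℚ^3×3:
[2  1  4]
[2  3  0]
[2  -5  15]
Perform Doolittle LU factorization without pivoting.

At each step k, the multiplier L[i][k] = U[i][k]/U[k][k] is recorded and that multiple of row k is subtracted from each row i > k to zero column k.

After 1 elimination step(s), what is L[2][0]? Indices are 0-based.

L[2][0] = 1

Step 1: pivot at (0,0) is 2.
  row1 ← row1 − (1)·row0  ⇒  L[1][0]=1, U row1=(0, 2, -4)
  row2 ← row2 − (1)·row0  ⇒  L[2][0]=1, U row2=(0, -6, 11)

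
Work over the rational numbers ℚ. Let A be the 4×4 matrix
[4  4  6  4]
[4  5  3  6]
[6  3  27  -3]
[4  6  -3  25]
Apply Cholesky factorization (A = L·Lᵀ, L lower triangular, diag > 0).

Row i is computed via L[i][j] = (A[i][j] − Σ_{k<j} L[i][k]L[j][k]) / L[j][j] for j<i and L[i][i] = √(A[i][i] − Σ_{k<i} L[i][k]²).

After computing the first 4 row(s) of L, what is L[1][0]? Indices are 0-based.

Step 1: L[0][0] = √(4) = 2.
  L[1][0] = (4) / L[0][0] = 2.
Step 2: L[1][1] = √(1) = 1.
  L[2][0] = (6) / L[0][0] = 3.
  L[2][1] = (-3) / L[1][1] = -3.
Step 3: L[2][2] = √(9) = 3.
  L[3][0] = (4) / L[0][0] = 2.
  L[3][1] = (2) / L[1][1] = 2.
  L[3][2] = (-3) / L[2][2] = -1.
Step 4: L[3][3] = √(16) = 4.

L[1][0] = 2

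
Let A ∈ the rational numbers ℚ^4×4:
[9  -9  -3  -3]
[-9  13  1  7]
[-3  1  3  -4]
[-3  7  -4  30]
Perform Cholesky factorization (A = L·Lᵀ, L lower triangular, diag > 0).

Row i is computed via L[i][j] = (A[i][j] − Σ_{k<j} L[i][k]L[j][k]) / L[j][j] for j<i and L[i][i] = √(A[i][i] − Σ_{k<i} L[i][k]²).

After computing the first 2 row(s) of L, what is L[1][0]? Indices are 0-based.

L[1][0] = -3

Step 1: L[0][0] = √(9) = 3.
  L[1][0] = (-9) / L[0][0] = -3.
Step 2: L[1][1] = √(4) = 2.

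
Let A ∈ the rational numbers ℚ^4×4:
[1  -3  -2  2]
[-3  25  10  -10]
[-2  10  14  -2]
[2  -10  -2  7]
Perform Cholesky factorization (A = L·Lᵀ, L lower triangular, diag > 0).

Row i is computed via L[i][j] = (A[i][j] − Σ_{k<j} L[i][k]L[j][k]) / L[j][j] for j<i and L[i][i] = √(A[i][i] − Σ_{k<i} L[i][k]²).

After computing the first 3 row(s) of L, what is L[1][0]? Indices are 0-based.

Step 1: L[0][0] = √(1) = 1.
  L[1][0] = (-3) / L[0][0] = -3.
Step 2: L[1][1] = √(16) = 4.
  L[2][0] = (-2) / L[0][0] = -2.
  L[2][1] = (4) / L[1][1] = 1.
Step 3: L[2][2] = √(9) = 3.

L[1][0] = -3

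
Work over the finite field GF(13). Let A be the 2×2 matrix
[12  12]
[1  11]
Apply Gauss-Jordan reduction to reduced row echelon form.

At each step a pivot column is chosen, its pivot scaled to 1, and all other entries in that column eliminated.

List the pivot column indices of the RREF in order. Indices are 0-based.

pivot columns: 0, 1

step 1: normalize row 0 (÷12) = (1, 1)
  row 1: subtract 1×row0 = (0, 10)
step 2: normalize row 1 (÷10) = (0, 1)
  row 0: subtract 1×row1 = (1, 0)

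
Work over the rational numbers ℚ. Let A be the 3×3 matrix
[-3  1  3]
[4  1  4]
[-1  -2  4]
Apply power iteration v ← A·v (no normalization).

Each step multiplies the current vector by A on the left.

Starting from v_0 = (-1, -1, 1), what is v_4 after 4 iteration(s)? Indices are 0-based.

v_4 = (-151, 599, -437)

v_0 = (-1, -1, 1).
v_1 = A·v_0 = (5, -1, 7).
v_2 = A·v_1 = (5, 47, 25).
v_3 = A·v_2 = (107, 167, 1).
v_4 = A·v_3 = (-151, 599, -437).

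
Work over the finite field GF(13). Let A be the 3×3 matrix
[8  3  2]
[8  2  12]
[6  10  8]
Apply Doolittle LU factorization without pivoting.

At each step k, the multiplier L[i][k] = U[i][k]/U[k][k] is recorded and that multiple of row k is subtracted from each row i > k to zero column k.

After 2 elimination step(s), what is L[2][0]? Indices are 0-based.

L[2][0] = 4

[col 0] pivot 8
  R1 -= 1*R0 → (0, 12, 10)  (L[1][0] := 1)
  R2 -= 4*R0 → (0, 11, 0)  (L[2][0] := 4)
[col 1] pivot 12
  R2 -= 2*R1 → (0, 0, 6)  (L[2][1] := 2)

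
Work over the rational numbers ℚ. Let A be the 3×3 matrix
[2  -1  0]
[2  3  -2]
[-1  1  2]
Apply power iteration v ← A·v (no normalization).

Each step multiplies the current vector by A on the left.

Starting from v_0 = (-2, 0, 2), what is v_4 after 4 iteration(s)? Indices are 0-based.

v_0 = (-2, 0, 2).
v_1 = A·v_0 = (-4, -8, 6).
v_2 = A·v_1 = (0, -44, 8).
v_3 = A·v_2 = (44, -148, -28).
v_4 = A·v_3 = (236, -300, -248).

v_4 = (236, -300, -248)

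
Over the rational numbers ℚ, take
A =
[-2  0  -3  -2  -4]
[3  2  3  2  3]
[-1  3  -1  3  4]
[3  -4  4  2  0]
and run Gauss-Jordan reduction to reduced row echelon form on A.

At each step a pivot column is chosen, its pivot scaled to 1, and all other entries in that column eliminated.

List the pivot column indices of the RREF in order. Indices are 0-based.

step 1: normalize row 0 (÷-2) = (1, 0, 3/2, 1, 2)
  row 1: subtract 3×row0 = (0, 2, -3/2, -1, -3)
  row 2: subtract -1×row0 = (0, 3, 1/2, 4, 6)
  row 3: subtract 3×row0 = (0, -4, -1/2, -1, -6)
step 2: normalize row 1 (÷2) = (0, 1, -3/4, -1/2, -3/2)
  row 2: subtract 3×row1 = (0, 0, 11/4, 11/2, 21/2)
  row 3: subtract -4×row1 = (0, 0, -7/2, -3, -12)
step 3: normalize row 2 (÷11/4) = (0, 0, 1, 2, 42/11)
  row 0: subtract 3/2×row2 = (1, 0, 0, -2, -41/11)
  row 1: subtract -3/4×row2 = (0, 1, 0, 1, 15/11)
  row 3: subtract -7/2×row2 = (0, 0, 0, 4, 15/11)
step 4: normalize row 3 (÷4) = (0, 0, 0, 1, 15/44)
  row 0: subtract -2×row3 = (1, 0, 0, 0, -67/22)
  row 1: subtract 1×row3 = (0, 1, 0, 0, 45/44)
  row 2: subtract 2×row3 = (0, 0, 1, 0, 69/22)

pivot columns: 0, 1, 2, 3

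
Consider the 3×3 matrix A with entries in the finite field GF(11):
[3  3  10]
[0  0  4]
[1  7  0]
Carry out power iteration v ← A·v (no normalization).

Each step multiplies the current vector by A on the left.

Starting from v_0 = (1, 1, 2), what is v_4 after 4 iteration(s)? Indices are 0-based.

v_4 = (3, 7, 7)

v_0 = (1, 1, 2).
v_1 = A·v_0 = (4, 8, 8).
v_2 = A·v_1 = (6, 10, 5).
v_3 = A·v_2 = (10, 9, 10).
v_4 = A·v_3 = (3, 7, 7).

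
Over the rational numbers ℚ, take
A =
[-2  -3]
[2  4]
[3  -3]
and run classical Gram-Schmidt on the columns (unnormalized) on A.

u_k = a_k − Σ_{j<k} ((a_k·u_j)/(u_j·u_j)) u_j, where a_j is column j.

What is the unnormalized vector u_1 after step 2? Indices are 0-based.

Step 1: u_0 = a_0 = (-2, 2, 3).
Step 2: u_1 = a_1 − (5/17)·u_0 = (-41/17, 58/17, -66/17).

u_1 = (-41/17, 58/17, -66/17)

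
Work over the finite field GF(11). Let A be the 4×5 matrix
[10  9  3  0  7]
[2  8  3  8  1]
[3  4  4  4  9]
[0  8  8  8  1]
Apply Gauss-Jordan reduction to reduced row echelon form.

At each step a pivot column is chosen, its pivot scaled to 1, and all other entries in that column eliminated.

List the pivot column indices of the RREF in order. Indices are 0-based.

pivot columns: 0, 1, 2, 3

[1] R0 /= 10  ⇒  (1, 2, 8, 0, 4)
     R1 -= 2·R0  ⇒  (0, 4, 9, 8, 4)
     R2 -= 3·R0  ⇒  (0, 9, 2, 4, 8)
[2] R1 /= 4  ⇒  (0, 1, 5, 2, 1)
     R0 -= 2·R1  ⇒  (1, 0, 9, 7, 2)
     R2 -= 9·R1  ⇒  (0, 0, 1, 8, 10)
     R3 -= 8·R1  ⇒  (0, 0, 1, 3, 4)
[3] R2 /= 1  ⇒  (0, 0, 1, 8, 10)
     R0 -= 9·R2  ⇒  (1, 0, 0, 1, 0)
     R1 -= 5·R2  ⇒  (0, 1, 0, 6, 6)
     R3 -= 1·R2  ⇒  (0, 0, 0, 6, 5)
[4] R3 /= 6  ⇒  (0, 0, 0, 1, 10)
     R0 -= 1·R3  ⇒  (1, 0, 0, 0, 1)
     R1 -= 6·R3  ⇒  (0, 1, 0, 0, 1)
     R2 -= 8·R3  ⇒  (0, 0, 1, 0, 7)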